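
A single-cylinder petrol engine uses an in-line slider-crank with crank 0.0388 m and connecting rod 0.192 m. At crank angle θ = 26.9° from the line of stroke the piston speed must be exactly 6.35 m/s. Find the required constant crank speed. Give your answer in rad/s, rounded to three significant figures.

For an in-line slider-crank, |v_piston| = rω|sinθ|·[1 + r cosθ/√(L² − r² sin²θ)].
With r = 0.0388 m, L = 0.192 m, θ = 26.9°: the bracketed kinematic factor |dx/dθ| = 0.020731 m.
ω = v/|dx/dθ| = 6.35/0.020731 = 306.3 rad/s.

306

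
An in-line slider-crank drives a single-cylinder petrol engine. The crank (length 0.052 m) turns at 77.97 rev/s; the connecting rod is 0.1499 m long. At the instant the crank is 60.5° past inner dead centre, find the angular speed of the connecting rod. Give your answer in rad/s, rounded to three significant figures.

ω = 489.9 rad/s (converted from 77.97 rev/s).
The rod makes angle φ with the slider axis where L sinφ = r sinθ; differentiating, L cosφ·φ̇ = r ω cosθ.
L cosφ = √(L² − r² sin²θ) = 0.1429 m.
|ω_rod| = r ω |cosθ| / √(L² − r² sin²θ) = 0.052·489.9·0.49242/0.1429 = 87.782 rad/s.

87.8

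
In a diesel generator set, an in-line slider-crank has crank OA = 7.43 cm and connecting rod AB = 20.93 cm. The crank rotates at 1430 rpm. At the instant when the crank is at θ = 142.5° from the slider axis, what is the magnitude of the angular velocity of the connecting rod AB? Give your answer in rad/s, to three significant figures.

ω = 149.7 rad/s (converted from 1430 rpm).
The rod makes angle φ with the slider axis where L sinφ = r sinθ; differentiating, L cosφ·φ̇ = r ω cosθ.
L cosφ = √(L² − r² sin²θ) = 0.20435 m.
|ω_rod| = r ω |cosθ| / √(L² − r² sin²θ) = 0.0743·149.7·0.79335/0.20435 = 43.195 rad/s.

43.2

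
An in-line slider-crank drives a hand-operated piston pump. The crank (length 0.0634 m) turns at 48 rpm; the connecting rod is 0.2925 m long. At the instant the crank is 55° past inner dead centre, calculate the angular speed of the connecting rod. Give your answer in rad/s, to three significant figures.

ω = 5.027 rad/s (converted from 48 rpm).
The rod makes angle φ with the slider axis where L sinφ = r sinθ; differentiating, L cosφ·φ̇ = r ω cosθ.
L cosφ = √(L² − r² sin²θ) = 0.28785 m.
|ω_rod| = r ω |cosθ| / √(L² − r² sin²θ) = 0.0634·5.027·0.57358/0.28785 = 0.63501 rad/s.

0.635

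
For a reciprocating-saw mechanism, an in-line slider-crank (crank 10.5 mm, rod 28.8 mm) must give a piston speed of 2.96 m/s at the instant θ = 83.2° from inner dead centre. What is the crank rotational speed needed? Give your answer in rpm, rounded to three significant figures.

2590

For an in-line slider-crank, |v_piston| = rω|sinθ|·[1 + r cosθ/√(L² − r² sin²θ)].
With r = 0.0105 m, L = 0.0288 m, θ = 83.2°: the bracketed kinematic factor |dx/dθ| = 0.010909 m.
ω = v/|dx/dθ| = 2.96/0.010909 = 271.34 rad/s.
N = 60ω/(2π) = 2591.1 rpm.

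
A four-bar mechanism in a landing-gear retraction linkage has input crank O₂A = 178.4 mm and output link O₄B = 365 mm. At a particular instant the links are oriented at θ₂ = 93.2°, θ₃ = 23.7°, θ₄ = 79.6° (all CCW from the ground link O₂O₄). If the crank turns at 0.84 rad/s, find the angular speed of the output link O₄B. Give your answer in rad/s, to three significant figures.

0.464

ω₂ = 0.84 rad/s
Differentiating the loop-closure r₂e^{iθ₂}+r₃e^{iθ₃}=r₁+r₄e^{iθ₄} gives r₂ω₂e^{iθ₂}+r₃ω₃e^{iθ₃}=r₄ω₄e^{iθ₄}.
Eliminating the other unknown: ω₄ = r₂ω₂ sin(θ₂−θ₃) / [r₄ sin(θ₄−θ₃)].
Numerator sine = +0.93667; denominator sine = +0.82806.
Result = 0.1784·0.84·(+0.93667) / (0.365·(+0.82806)) = +0.46442 rad/s; magnitude 0.46442 rad/s.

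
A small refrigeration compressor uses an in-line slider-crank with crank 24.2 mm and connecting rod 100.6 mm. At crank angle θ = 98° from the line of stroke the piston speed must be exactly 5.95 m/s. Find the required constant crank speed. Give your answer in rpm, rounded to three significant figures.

For an in-line slider-crank, |v_piston| = rω|sinθ|·[1 + r cosθ/√(L² − r² sin²θ)].
With r = 0.0242 m, L = 0.1006 m, θ = 98°: the bracketed kinematic factor |dx/dθ| = 0.023138 m.
ω = v/|dx/dθ| = 5.95/0.023138 = 257.15 rad/s.
N = 60ω/(2π) = 2455.6 rpm.

2460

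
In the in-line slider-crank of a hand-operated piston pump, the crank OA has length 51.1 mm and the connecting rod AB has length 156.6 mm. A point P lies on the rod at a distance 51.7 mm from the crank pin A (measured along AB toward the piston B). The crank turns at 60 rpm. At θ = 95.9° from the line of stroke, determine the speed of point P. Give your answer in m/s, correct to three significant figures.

ω = 6.283 rad/s.  Crank-pin speed |V_A| = rω = 0.32107 m/s, perpendicular to OA.
Rod angle: sinφ = −(r/L) sinθ ⇒ φ = -18.940°; ω_rod = −rω cosθ/√(L²−r²sin²θ) = +0.22282 rad/s.
V_P = V_A + ω_rod × AP, with AP = 0.0517 m along the rod.
Components: V_Px = −rω sinθ − a·ω_rod·sinφ = -0.31563 m/s;  V_Py = rω cosθ + a·ω_rod·cosφ = -0.022108 m/s.
|V_P| = √(V_Px² + V_Py²) = 0.3164 m/s.

0.316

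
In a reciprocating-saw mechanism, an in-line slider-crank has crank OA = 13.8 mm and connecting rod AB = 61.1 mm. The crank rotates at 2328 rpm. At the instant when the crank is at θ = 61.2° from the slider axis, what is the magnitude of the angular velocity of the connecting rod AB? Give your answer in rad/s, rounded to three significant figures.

27.1

ω = 243.8 rad/s (converted from 2328 rpm).
The rod makes angle φ with the slider axis where L sinφ = r sinθ; differentiating, L cosφ·φ̇ = r ω cosθ.
L cosφ = √(L² − r² sin²θ) = 0.059891 m.
|ω_rod| = r ω |cosθ| / √(L² − r² sin²θ) = 0.0138·243.8·0.48175/0.059891 = 27.062 rad/s.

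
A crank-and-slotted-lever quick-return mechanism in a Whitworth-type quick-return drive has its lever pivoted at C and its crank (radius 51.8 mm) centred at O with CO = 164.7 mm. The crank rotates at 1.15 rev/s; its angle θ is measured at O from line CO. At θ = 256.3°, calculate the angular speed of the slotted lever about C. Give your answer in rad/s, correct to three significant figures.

0.186

ω = 7.226 rad/s (from 1.15 rev/s).
Crank pin A relative to C: A = (d + r cosθ, r sinθ); lever angle φ = atan2(r sinθ, d + r cosθ).
Differentiating tanφ: φ̇ = rω(d cosθ + r)/(d² + r² + 2dr cosθ).
d² + r² + 2dr cosθ = |CA|² = 0.0257682 m²;  d cosθ + r = +0.012793 m.
|ω_lever| = |0.0518·7.226·+0.012793| / 0.0257682 = 0.18582 rad/s.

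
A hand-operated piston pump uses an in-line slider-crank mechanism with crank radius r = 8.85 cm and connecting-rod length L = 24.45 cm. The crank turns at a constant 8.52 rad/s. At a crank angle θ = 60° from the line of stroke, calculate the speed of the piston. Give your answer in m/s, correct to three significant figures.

0.777

ω = 8.52 rad/s
For an in-line slider-crank, x = r cosθ + √(L² − r² sin²θ), so v = −rω sinθ·[1 + r cosθ/√(L² − r² sin²θ)].
With r = 0.0885 m, L = 0.2445 m, θ = 60°: √(L² − r² sin²θ) = 0.23218 m.
v = −0.0885·8.52·0.86603·[1 + 0.0885·0.50000/0.23218] = -0.77745 m/s.
|v| = 0.77745 m/s.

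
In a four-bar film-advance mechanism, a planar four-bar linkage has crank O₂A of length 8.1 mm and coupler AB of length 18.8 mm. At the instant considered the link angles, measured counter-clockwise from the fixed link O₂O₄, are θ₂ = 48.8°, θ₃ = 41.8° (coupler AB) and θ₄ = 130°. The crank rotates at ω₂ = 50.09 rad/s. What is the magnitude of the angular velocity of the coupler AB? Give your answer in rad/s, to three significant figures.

21.3

ω₂ = 50.09 rad/s
Differentiating the loop-closure r₂e^{iθ₂}+r₃e^{iθ₃}=r₁+r₄e^{iθ₄} gives r₂ω₂e^{iθ₂}+r₃ω₃e^{iθ₃}=r₄ω₄e^{iθ₄}.
Eliminating the other unknown: ω₃ = r₂ω₂ sin(θ₄−θ₂) / [r₃ sin(θ₃−θ₄)].
Numerator sine = +0.98823; denominator sine = -0.99951.
Result = 0.0081·50.09·(+0.98823) / (0.0188·(-0.99951)) = -21.338 rad/s; magnitude 21.338 rad/s.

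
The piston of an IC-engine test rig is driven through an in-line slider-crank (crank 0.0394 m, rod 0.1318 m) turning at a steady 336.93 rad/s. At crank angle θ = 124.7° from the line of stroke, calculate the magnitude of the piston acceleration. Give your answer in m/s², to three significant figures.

ω = 336.9 rad/s
x(θ) = r cosθ + √(L² − r² sin²θ); with ω constant, a = ω²·d²x/dθ².
d²x/dθ² = −r cosθ − r²(cos2θ)/√u − r⁴ sin²2θ/(4u^{3/2}),  u = L² − r² sin²θ = 0.016322 m².
Substituting r = 0.0394 m, L = 0.1318 m, θ = 124.7°: d²x/dθ² = +0.026452 m.
a = ω²·d²x/dθ² = (336.9)²·(+0.026452) = +3002.8 m/s²;  |a| = 3002.8 m/s².

3000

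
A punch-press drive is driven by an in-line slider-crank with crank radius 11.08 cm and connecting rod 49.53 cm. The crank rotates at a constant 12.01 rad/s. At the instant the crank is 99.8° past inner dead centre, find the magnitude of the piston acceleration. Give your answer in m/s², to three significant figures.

6.17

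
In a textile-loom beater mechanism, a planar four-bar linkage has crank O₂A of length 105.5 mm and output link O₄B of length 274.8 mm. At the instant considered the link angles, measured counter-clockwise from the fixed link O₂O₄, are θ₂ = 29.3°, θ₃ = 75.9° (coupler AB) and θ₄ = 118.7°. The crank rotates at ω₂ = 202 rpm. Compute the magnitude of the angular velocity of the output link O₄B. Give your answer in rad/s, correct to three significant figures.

ω₂ = 21.15 rad/s (from 202 rpm).
Differentiating the loop-closure r₂e^{iθ₂}+r₃e^{iθ₃}=r₁+r₄e^{iθ₄} gives r₂ω₂e^{iθ₂}+r₃ω₃e^{iθ₃}=r₄ω₄e^{iθ₄}.
Eliminating the other unknown: ω₄ = r₂ω₂ sin(θ₂−θ₃) / [r₄ sin(θ₄−θ₃)].
Numerator sine = -0.72657; denominator sine = +0.67944.
Result = 0.1055·21.15·(-0.72657) / (0.2748·(+0.67944)) = -8.6845 rad/s; magnitude 8.6845 rad/s.

8.68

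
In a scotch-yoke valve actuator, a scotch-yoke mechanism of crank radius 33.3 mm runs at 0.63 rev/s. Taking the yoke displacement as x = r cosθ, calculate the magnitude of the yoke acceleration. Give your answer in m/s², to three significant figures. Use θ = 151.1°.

ω = 3.958 rad/s (from 0.63 rev/s).
x = r cosθ ⇒ ẍ = −rω² cosθ (ω constant).
|a| = rω²|cosθ| = 0.0333·(3.958)²·|cos 151.1°| = 0.4568 m/s².

0.457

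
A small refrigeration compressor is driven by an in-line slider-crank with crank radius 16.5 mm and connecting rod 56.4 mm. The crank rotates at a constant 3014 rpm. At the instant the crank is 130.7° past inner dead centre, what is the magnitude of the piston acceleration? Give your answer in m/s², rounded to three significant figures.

1130

ω = 2π·3014/60 = 315.6 rad/s
x(θ) = r cosθ + √(L² − r² sin²θ); with ω constant, a = ω²·d²x/dθ².
d²x/dθ² = −r cosθ − r²(cos2θ)/√u − r⁴ sin²2θ/(4u^{3/2}),  u = L² − r² sin²θ = 0.00302448 m².
Substituting r = 0.0165 m, L = 0.0564 m, θ = 130.7°: d²x/dθ² = +0.011391 m.
a = ω²·d²x/dθ² = (315.6)²·(+0.011391) = +1134.8 m/s²;  |a| = 1134.8 m/s².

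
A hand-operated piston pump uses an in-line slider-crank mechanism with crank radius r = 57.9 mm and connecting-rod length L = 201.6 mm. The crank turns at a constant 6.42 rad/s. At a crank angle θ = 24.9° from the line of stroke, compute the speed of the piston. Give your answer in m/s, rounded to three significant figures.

ω = 6.42 rad/s
For an in-line slider-crank, x = r cosθ + √(L² − r² sin²θ), so v = −rω sinθ·[1 + r cosθ/√(L² − r² sin²θ)].
With r = 0.0579 m, L = 0.2016 m, θ = 24.9°: √(L² − r² sin²θ) = 0.20012 m.
v = −0.0579·6.42·0.42104·[1 + 0.0579·0.90704/0.20012] = -0.19758 m/s.
|v| = 0.19758 m/s.

0.198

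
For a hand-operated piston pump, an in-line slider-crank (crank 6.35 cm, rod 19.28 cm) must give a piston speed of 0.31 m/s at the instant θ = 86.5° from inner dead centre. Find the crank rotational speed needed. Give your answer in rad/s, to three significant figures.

For an in-line slider-crank, |v_piston| = rω|sinθ|·[1 + r cosθ/√(L² − r² sin²θ)].
With r = 0.0635 m, L = 0.1928 m, θ = 86.5°: the bracketed kinematic factor |dx/dθ| = 0.064731 m.
ω = v/|dx/dθ| = 0.31/0.064731 = 4.7891 rad/s.

4.79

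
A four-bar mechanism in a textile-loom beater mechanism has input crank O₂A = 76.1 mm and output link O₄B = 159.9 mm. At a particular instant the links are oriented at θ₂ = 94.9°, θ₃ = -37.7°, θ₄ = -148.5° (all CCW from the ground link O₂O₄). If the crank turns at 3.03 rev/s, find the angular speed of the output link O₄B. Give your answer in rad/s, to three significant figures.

ω₂ = 19.04 rad/s (from 3.03 rev/s).
Differentiating the loop-closure r₂e^{iθ₂}+r₃e^{iθ₃}=r₁+r₄e^{iθ₄} gives r₂ω₂e^{iθ₂}+r₃ω₃e^{iθ₃}=r₄ω₄e^{iθ₄}.
Eliminating the other unknown: ω₄ = r₂ω₂ sin(θ₂−θ₃) / [r₄ sin(θ₄−θ₃)].
Numerator sine = +0.73610; denominator sine = -0.93483.
Result = 0.0761·19.04·(+0.73610) / (0.1599·(-0.93483)) = -7.1345 rad/s; magnitude 7.1345 rad/s.

7.13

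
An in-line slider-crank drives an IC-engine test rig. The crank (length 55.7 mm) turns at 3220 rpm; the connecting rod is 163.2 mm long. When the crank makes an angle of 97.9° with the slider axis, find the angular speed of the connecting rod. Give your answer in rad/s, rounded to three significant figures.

ω = 337.2 rad/s (converted from 3220 rpm).
The rod makes angle φ with the slider axis where L sinφ = r sinθ; differentiating, L cosφ·φ̇ = r ω cosθ.
L cosφ = √(L² − r² sin²θ) = 0.15359 m.
|ω_rod| = r ω |cosθ| / √(L² − r² sin²θ) = 0.0557·337.2·0.13744/0.15359 = 16.807 rad/s.

16.8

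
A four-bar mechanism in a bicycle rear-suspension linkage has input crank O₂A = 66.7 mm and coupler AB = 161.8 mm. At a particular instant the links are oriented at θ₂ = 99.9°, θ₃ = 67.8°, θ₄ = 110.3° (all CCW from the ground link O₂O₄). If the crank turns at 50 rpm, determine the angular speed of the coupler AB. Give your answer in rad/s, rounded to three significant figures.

ω₂ = 5.236 rad/s (from 50 rpm).
Differentiating the loop-closure r₂e^{iθ₂}+r₃e^{iθ₃}=r₁+r₄e^{iθ₄} gives r₂ω₂e^{iθ₂}+r₃ω₃e^{iθ₃}=r₄ω₄e^{iθ₄}.
Eliminating the other unknown: ω₃ = r₂ω₂ sin(θ₄−θ₂) / [r₃ sin(θ₃−θ₄)].
Numerator sine = +0.18052; denominator sine = -0.67559.
Result = 0.0667·5.236·(+0.18052) / (0.1618·(-0.67559)) = -0.57675 rad/s; magnitude 0.57675 rad/s.

0.577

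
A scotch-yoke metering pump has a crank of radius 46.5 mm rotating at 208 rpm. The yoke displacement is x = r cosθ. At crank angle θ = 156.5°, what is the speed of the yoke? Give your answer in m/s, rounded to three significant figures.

ω = 21.78 rad/s (from 208 rpm).
x = r cosθ ⇒ ẋ = −rω sinθ.
|v| = rω|sinθ| = 0.0465·21.78·|sin 156.5°| = 0.40387 m/s.

0.404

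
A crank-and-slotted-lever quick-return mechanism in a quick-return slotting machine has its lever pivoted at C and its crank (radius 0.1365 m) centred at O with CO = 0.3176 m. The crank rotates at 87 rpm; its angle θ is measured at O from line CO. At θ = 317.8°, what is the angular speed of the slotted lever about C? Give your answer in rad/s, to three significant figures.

ω = 9.111 rad/s (from 87 rpm).
Crank pin A relative to C: A = (d + r cosθ, r sinθ); lever angle φ = atan2(r sinθ, d + r cosθ).
Differentiating tanφ: φ̇ = rω(d cosθ + r)/(d² + r² + 2dr cosθ).
d² + r² + 2dr cosθ = |CA|² = 0.183733 m²;  d cosθ + r = +0.37178 m.
|ω_lever| = |0.1365·9.111·+0.37178| / 0.183733 = 2.5164 rad/s.

2.52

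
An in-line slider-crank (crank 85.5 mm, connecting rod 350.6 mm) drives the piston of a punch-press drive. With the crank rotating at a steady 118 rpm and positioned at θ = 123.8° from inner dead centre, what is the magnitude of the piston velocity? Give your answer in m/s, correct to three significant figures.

ω = 2π·118/60 = 12.36 rad/s
For an in-line slider-crank, x = r cosθ + √(L² − r² sin²θ), so v = −rω sinθ·[1 + r cosθ/√(L² − r² sin²θ)].
With r = 0.0855 m, L = 0.3506 m, θ = 123.8°: √(L² − r² sin²θ) = 0.34333 m.
v = −0.0855·12.36·0.83098·[1 + 0.0855·-0.55630/0.34333] = -0.75632 m/s.
|v| = 0.75632 m/s.

0.756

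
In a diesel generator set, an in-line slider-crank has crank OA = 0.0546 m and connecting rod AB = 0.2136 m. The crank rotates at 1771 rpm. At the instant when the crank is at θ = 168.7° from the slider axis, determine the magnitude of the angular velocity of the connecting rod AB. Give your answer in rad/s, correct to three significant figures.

ω = 185.5 rad/s (converted from 1771 rpm).
The rod makes angle φ with the slider axis where L sinφ = r sinθ; differentiating, L cosφ·φ̇ = r ω cosθ.
L cosφ = √(L² − r² sin²θ) = 0.21333 m.
|ω_rod| = r ω |cosθ| / √(L² − r² sin²θ) = 0.0546·185.5·0.98061/0.21333 = 46.546 rad/s.

46.5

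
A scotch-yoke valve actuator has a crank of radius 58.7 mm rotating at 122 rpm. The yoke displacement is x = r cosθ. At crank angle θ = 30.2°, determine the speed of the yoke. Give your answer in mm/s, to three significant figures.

377

ω = 12.78 rad/s (from 122 rpm).
x = r cosθ ⇒ ẋ = −rω sinθ.
|v| = rω|sinθ| = 0.0587·12.78·|sin 30.2°| = 0.37723 m/s = 377.23 mm/s.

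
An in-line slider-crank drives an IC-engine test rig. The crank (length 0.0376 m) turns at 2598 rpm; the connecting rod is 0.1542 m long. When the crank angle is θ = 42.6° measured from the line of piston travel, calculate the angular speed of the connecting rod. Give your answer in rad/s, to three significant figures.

ω = 272.1 rad/s (converted from 2598 rpm).
The rod makes angle φ with the slider axis where L sinφ = r sinθ; differentiating, L cosφ·φ̇ = r ω cosθ.
L cosφ = √(L² − r² sin²θ) = 0.15209 m.
|ω_rod| = r ω |cosθ| / √(L² − r² sin²θ) = 0.0376·272.1·0.73610/0.15209 = 49.511 rad/s.

49.5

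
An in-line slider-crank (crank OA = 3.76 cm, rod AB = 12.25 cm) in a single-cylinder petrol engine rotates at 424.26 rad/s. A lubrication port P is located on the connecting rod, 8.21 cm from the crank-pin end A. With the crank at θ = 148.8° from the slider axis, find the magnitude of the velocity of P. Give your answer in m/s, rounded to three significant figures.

8.15

ω = 424.3 rad/s.  Crank-pin speed |V_A| = rω = 15.952 m/s, perpendicular to OA.
Rod angle: sinφ = −(r/L) sinθ ⇒ φ = -9.149°; ω_rod = −rω cosθ/√(L²−r²sin²θ) = +112.82 rad/s.
V_P = V_A + ω_rod × AP, with AP = 0.0821 m along the rod.
Components: V_Px = −rω sinθ − a·ω_rod·sinφ = -6.7909 m/s;  V_Py = rω cosθ + a·ω_rod·cosφ = -4.5 m/s.
|V_P| = √(V_Px² + V_Py²) = 8.1465 m/s.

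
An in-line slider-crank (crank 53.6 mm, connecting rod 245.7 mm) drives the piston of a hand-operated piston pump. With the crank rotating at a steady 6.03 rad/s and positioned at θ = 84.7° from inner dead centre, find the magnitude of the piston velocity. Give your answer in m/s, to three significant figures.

0.328

ω = 6.03 rad/s
For an in-line slider-crank, x = r cosθ + √(L² − r² sin²θ), so v = −rω sinθ·[1 + r cosθ/√(L² − r² sin²θ)].
With r = 0.0536 m, L = 0.2457 m, θ = 84.7°: √(L² − r² sin²θ) = 0.23983 m.
v = −0.0536·6.03·0.99572·[1 + 0.0536·0.09237/0.23983] = -0.32847 m/s.
|v| = 0.32847 m/s.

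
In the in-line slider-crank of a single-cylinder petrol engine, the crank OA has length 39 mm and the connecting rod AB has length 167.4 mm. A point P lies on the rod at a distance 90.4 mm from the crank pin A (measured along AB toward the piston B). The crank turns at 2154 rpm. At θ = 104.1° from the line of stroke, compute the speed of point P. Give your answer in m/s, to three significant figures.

ω = 225.6 rad/s.  Crank-pin speed |V_A| = rω = 8.7971 m/s, perpendicular to OA.
Rod angle: sinφ = −(r/L) sinθ ⇒ φ = -13.059°; ω_rod = −rω cosθ/√(L²−r²sin²θ) = +13.142 rad/s.
V_P = V_A + ω_rod × AP, with AP = 0.0904 m along the rod.
Components: V_Px = −rω sinθ − a·ω_rod·sinφ = -8.2636 m/s;  V_Py = rω cosθ + a·ω_rod·cosφ = -0.98578 m/s.
|V_P| = √(V_Px² + V_Py²) = 8.3222 m/s.

8.32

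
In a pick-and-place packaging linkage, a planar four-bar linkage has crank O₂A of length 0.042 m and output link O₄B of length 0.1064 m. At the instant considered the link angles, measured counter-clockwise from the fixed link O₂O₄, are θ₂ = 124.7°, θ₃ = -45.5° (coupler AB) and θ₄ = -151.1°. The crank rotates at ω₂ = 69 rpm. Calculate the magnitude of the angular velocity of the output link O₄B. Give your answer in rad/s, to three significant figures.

ω₂ = 7.226 rad/s (from 69 rpm).
Differentiating the loop-closure r₂e^{iθ₂}+r₃e^{iθ₃}=r₁+r₄e^{iθ₄} gives r₂ω₂e^{iθ₂}+r₃ω₃e^{iθ₃}=r₄ω₄e^{iθ₄}.
Eliminating the other unknown: ω₄ = r₂ω₂ sin(θ₂−θ₃) / [r₄ sin(θ₄−θ₃)].
Numerator sine = +0.17021; denominator sine = -0.96316.
Result = 0.042·7.226·(+0.17021) / (0.1064·(-0.96316)) = -0.50405 rad/s; magnitude 0.50405 rad/s.

0.504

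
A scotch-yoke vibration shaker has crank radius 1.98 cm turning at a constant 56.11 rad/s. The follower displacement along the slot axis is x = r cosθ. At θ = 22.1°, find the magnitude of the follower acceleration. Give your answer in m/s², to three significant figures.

57.8

ω = 56.11 rad/s
x = r cosθ ⇒ ẍ = −rω² cosθ (ω constant).
|a| = rω²|cosθ| = 0.0198·(56.11)²·|cos 22.1°| = 57.757 m/s².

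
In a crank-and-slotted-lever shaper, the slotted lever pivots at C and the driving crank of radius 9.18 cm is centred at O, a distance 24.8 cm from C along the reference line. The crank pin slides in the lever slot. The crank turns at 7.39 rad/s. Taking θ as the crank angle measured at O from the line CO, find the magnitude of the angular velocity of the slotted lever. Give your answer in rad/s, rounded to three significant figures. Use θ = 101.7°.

ω = 7.39 rad/s
Crank pin A relative to C: A = (d + r cosθ, r sinθ); lever angle φ = atan2(r sinθ, d + r cosθ).
Differentiating tanφ: φ̇ = rω(d cosθ + r)/(d² + r² + 2dr cosθ).
d² + r² + 2dr cosθ = |CA|² = 0.0606978 m²;  d cosθ + r = +0.041509 m.
|ω_lever| = |0.0918·7.39·+0.041509| / 0.0606978 = 0.46393 rad/s.

0.464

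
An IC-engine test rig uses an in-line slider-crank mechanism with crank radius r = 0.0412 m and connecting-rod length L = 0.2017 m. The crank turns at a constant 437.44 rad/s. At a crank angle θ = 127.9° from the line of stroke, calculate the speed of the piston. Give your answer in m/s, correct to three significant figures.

12.4

ω = 437.4 rad/s
For an in-line slider-crank, x = r cosθ + √(L² − r² sin²θ), so v = −rω sinθ·[1 + r cosθ/√(L² − r² sin²θ)].
With r = 0.0412 m, L = 0.2017 m, θ = 127.9°: √(L² − r² sin²θ) = 0.19906 m.
v = −0.0412·437.4·0.78908·[1 + 0.0412·-0.61429/0.19906] = -12.413 m/s.
|v| = 12.413 m/s.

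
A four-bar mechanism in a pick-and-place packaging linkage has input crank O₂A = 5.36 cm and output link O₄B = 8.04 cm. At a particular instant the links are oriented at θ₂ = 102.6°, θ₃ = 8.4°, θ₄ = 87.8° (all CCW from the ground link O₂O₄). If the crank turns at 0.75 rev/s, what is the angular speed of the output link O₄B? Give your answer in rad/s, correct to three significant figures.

ω₂ = 4.712 rad/s (from 0.75 rev/s).
Differentiating the loop-closure r₂e^{iθ₂}+r₃e^{iθ₃}=r₁+r₄e^{iθ₄} gives r₂ω₂e^{iθ₂}+r₃ω₃e^{iθ₃}=r₄ω₄e^{iθ₄}.
Eliminating the other unknown: ω₄ = r₂ω₂ sin(θ₂−θ₃) / [r₄ sin(θ₄−θ₃)].
Numerator sine = +0.99731; denominator sine = +0.98294.
Result = 0.0536·4.712·(+0.99731) / (0.0804·(+0.98294)) = +3.1876 rad/s; magnitude 3.1876 rad/s.

3.19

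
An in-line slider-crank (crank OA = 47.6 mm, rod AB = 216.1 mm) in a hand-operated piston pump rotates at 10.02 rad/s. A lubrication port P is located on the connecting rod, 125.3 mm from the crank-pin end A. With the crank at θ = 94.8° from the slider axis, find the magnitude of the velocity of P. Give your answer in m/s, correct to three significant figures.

0.470

ω = 10.02 rad/s.  Crank-pin speed |V_A| = rω = 0.47695 m/s, perpendicular to OA.
Rod angle: sinφ = −(r/L) sinθ ⇒ φ = -12.679°; ω_rod = −rω cosθ/√(L²−r²sin²θ) = +0.1893 rad/s.
V_P = V_A + ω_rod × AP, with AP = 0.1253 m along the rod.
Components: V_Px = −rω sinθ − a·ω_rod·sinφ = -0.47007 m/s;  V_Py = rω cosθ + a·ω_rod·cosφ = -0.016769 m/s.
|V_P| = √(V_Px² + V_Py²) = 0.47037 m/s.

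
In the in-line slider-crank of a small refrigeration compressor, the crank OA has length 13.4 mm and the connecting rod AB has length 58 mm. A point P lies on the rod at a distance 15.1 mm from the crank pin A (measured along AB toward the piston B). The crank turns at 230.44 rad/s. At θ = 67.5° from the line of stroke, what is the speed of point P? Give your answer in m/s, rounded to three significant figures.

3.05

ω = 230.4 rad/s.  Crank-pin speed |V_A| = rω = 3.0879 m/s, perpendicular to OA.
Rod angle: sinφ = −(r/L) sinθ ⇒ φ = -12.324°; ω_rod = −rω cosθ/√(L²−r²sin²θ) = -20.855 rad/s.
V_P = V_A + ω_rod × AP, with AP = 0.0151 m along the rod.
Components: V_Px = −rω sinθ − a·ω_rod·sinφ = -2.9201 m/s;  V_Py = rω cosθ + a·ω_rod·cosφ = +0.87404 m/s.
|V_P| = √(V_Px² + V_Py²) = 3.0481 m/s.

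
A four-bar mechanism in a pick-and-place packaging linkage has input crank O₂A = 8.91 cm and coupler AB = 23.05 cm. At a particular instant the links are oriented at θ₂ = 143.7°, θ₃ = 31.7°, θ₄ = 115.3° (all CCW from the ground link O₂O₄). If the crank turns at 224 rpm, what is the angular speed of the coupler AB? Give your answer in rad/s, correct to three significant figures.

ω₂ = 23.46 rad/s (from 224 rpm).
Differentiating the loop-closure r₂e^{iθ₂}+r₃e^{iθ₃}=r₁+r₄e^{iθ₄} gives r₂ω₂e^{iθ₂}+r₃ω₃e^{iθ₃}=r₄ω₄e^{iθ₄}.
Eliminating the other unknown: ω₃ = r₂ω₂ sin(θ₄−θ₂) / [r₃ sin(θ₃−θ₄)].
Numerator sine = -0.47562; denominator sine = -0.99377.
Result = 0.0891·23.46·(-0.47562) / (0.2305·(-0.99377)) = +4.3397 rad/s; magnitude 4.3397 rad/s.

4.34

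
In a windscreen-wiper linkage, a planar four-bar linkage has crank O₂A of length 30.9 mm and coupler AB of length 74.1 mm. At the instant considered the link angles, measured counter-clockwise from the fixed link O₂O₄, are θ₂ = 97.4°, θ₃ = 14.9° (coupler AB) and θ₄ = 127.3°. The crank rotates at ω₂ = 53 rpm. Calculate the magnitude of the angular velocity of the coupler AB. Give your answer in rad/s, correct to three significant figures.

1.25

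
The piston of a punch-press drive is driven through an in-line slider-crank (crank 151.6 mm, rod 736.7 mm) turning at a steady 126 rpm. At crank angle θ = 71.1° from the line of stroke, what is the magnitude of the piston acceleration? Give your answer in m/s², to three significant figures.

4.20

ω = 2π·126/60 = 13.19 rad/s
x(θ) = r cosθ + √(L² − r² sin²θ); with ω constant, a = ω²·d²x/dθ².
d²x/dθ² = −r cosθ − r²(cos2θ)/√u − r⁴ sin²2θ/(4u^{3/2}),  u = L² − r² sin²θ = 0.522156 m².
Substituting r = 0.1516 m, L = 0.7367 m, θ = 71.1°: d²x/dθ² = -0.024106 m.
a = ω²·d²x/dθ² = (13.19)²·(-0.024106) = -4.1969 m/s²;  |a| = 4.1969 m/s².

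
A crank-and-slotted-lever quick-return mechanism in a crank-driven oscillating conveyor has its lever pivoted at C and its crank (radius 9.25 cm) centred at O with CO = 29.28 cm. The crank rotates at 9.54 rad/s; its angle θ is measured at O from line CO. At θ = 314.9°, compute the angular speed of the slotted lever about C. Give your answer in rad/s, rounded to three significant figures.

ω = 9.54 rad/s
Crank pin A relative to C: A = (d + r cosθ, r sinθ); lever angle φ = atan2(r sinθ, d + r cosθ).
Differentiating tanφ: φ̇ = rω(d cosθ + r)/(d² + r² + 2dr cosθ).
d² + r² + 2dr cosθ = |CA|² = 0.132524 m²;  d cosθ + r = +0.29918 m.
|ω_lever| = |0.0925·9.54·+0.29918| / 0.132524 = 1.9922 rad/s.

1.99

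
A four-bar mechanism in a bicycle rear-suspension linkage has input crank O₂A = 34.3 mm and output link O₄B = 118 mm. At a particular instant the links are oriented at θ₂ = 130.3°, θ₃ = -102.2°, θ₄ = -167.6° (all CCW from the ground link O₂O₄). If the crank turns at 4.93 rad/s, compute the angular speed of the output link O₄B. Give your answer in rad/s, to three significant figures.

ω₂ = 4.93 rad/s
Differentiating the loop-closure r₂e^{iθ₂}+r₃e^{iθ₃}=r₁+r₄e^{iθ₄} gives r₂ω₂e^{iθ₂}+r₃ω₃e^{iθ₃}=r₄ω₄e^{iθ₄}.
Eliminating the other unknown: ω₄ = r₂ω₂ sin(θ₂−θ₃) / [r₄ sin(θ₄−θ₃)].
Numerator sine = -0.79335; denominator sine = -0.90924.
Result = 0.0343·4.93·(-0.79335) / (0.118·(-0.90924)) = +1.2504 rad/s; magnitude 1.2504 rad/s.

1.25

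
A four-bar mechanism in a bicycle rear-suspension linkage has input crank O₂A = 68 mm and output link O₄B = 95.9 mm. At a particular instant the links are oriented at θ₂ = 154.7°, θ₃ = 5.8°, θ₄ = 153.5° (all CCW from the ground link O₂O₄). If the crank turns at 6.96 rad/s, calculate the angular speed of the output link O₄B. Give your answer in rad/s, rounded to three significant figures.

ω₂ = 6.96 rad/s
Differentiating the loop-closure r₂e^{iθ₂}+r₃e^{iθ₃}=r₁+r₄e^{iθ₄} gives r₂ω₂e^{iθ₂}+r₃ω₃e^{iθ₃}=r₄ω₄e^{iθ₄}.
Eliminating the other unknown: ω₄ = r₂ω₂ sin(θ₂−θ₃) / [r₄ sin(θ₄−θ₃)].
Numerator sine = +0.51653; denominator sine = +0.53435.
Result = 0.068·6.96·(+0.51653) / (0.0959·(+0.53435)) = +4.7706 rad/s; magnitude 4.7706 rad/s.

4.77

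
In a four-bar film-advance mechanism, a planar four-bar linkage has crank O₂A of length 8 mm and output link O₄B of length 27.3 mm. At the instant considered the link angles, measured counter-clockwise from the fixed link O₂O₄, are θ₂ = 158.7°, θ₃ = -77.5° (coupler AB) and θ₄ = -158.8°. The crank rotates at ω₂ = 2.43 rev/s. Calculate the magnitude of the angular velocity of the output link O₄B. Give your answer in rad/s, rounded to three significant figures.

ω₂ = 15.27 rad/s (from 2.43 rev/s).
Differentiating the loop-closure r₂e^{iθ₂}+r₃e^{iθ₃}=r₁+r₄e^{iθ₄} gives r₂ω₂e^{iθ₂}+r₃ω₃e^{iθ₃}=r₄ω₄e^{iθ₄}.
Eliminating the other unknown: ω₄ = r₂ω₂ sin(θ₂−θ₃) / [r₄ sin(θ₄−θ₃)].
Numerator sine = -0.83098; denominator sine = -0.98849.
Result = 0.008·15.27·(-0.83098) / (0.0273·(-0.98849)) = +3.7613 rad/s; magnitude 3.7613 rad/s.

3.76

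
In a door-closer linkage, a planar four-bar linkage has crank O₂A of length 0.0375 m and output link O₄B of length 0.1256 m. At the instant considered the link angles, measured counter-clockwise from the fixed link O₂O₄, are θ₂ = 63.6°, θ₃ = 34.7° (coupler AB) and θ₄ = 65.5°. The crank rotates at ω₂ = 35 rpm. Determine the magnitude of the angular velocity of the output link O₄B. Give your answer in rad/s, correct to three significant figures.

ω₂ = 3.665 rad/s (from 35 rpm).
Differentiating the loop-closure r₂e^{iθ₂}+r₃e^{iθ₃}=r₁+r₄e^{iθ₄} gives r₂ω₂e^{iθ₂}+r₃ω₃e^{iθ₃}=r₄ω₄e^{iθ₄}.
Eliminating the other unknown: ω₄ = r₂ω₂ sin(θ₂−θ₃) / [r₄ sin(θ₄−θ₃)].
Numerator sine = +0.48328; denominator sine = +0.51204.
Result = 0.0375·3.665·(+0.48328) / (0.1256·(+0.51204)) = +1.0328 rad/s; magnitude 1.0328 rad/s.

1.03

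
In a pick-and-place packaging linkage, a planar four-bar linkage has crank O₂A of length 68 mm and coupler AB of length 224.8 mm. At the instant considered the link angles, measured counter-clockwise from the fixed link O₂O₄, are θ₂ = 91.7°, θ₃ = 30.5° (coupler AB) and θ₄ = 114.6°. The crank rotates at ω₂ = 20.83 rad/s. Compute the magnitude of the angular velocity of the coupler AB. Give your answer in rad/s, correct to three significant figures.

ω₂ = 20.83 rad/s
Differentiating the loop-closure r₂e^{iθ₂}+r₃e^{iθ₃}=r₁+r₄e^{iθ₄} gives r₂ω₂e^{iθ₂}+r₃ω₃e^{iθ₃}=r₄ω₄e^{iθ₄}.
Eliminating the other unknown: ω₃ = r₂ω₂ sin(θ₄−θ₂) / [r₃ sin(θ₃−θ₄)].
Numerator sine = +0.38912; denominator sine = -0.99470.
Result = 0.068·20.83·(+0.38912) / (0.2248·(-0.99470)) = -2.4649 rad/s; magnitude 2.4649 rad/s.

2.46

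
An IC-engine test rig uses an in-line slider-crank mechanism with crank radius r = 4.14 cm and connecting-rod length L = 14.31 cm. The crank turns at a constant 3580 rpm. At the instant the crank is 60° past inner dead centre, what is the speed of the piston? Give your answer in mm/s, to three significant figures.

ω = 2π·3580/60 = 374.9 rad/s
For an in-line slider-crank, x = r cosθ + √(L² − r² sin²θ), so v = −rω sinθ·[1 + r cosθ/√(L² − r² sin²θ)].
With r = 0.0414 m, L = 0.1431 m, θ = 60°: √(L² − r² sin²θ) = 0.13854 m.
v = −0.0414·374.9·0.86603·[1 + 0.0414·0.50000/0.13854] = -15.45 m/s.
|v| = 15.45 m/s = 15450 mm/s.

15400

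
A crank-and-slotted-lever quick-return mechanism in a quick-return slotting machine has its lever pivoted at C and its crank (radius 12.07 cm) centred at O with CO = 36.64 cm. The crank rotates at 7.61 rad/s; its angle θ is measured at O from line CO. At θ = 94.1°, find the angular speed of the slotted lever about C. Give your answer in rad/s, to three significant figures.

0.609

ω = 7.61 rad/s
Crank pin A relative to C: A = (d + r cosθ, r sinθ); lever angle φ = atan2(r sinθ, d + r cosθ).
Differentiating tanφ: φ̇ = rω(d cosθ + r)/(d² + r² + 2dr cosθ).
d² + r² + 2dr cosθ = |CA|² = 0.142494 m²;  d cosθ + r = +0.094503 m.
|ω_lever| = |0.1207·7.61·+0.094503| / 0.142494 = 0.60918 rad/s.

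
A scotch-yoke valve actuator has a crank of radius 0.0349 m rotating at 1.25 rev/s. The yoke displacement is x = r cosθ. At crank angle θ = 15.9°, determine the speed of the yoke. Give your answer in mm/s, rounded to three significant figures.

75.1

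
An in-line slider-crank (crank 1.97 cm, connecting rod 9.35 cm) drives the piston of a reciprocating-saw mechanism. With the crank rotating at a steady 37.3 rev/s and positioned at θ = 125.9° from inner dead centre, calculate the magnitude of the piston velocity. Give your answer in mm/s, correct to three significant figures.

3270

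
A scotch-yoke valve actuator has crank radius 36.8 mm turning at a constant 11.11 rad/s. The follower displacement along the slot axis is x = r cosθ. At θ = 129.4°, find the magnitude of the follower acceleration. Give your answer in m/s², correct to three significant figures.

ω = 11.11 rad/s
x = r cosθ ⇒ ẍ = −rω² cosθ (ω constant).
|a| = rω²|cosθ| = 0.0368·(11.11)²·|cos 129.4°| = 2.8831 m/s².

2.88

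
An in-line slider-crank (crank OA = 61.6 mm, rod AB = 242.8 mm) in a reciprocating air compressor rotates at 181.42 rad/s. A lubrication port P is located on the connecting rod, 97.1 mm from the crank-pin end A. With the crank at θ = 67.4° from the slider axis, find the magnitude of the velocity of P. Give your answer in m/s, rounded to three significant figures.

11.0

ω = 181.4 rad/s.  Crank-pin speed |V_A| = rω = 11.175 m/s, perpendicular to OA.
Rod angle: sinφ = −(r/L) sinθ ⇒ φ = -13.546°; ω_rod = −rω cosθ/√(L²−r²sin²θ) = -18.194 rad/s.
V_P = V_A + ω_rod × AP, with AP = 0.0971 m along the rod.
Components: V_Px = −rω sinθ − a·ω_rod·sinφ = -10.731 m/s;  V_Py = rω cosθ + a·ω_rod·cosφ = +2.5772 m/s.
|V_P| = √(V_Px² + V_Py²) = 11.036 m/s.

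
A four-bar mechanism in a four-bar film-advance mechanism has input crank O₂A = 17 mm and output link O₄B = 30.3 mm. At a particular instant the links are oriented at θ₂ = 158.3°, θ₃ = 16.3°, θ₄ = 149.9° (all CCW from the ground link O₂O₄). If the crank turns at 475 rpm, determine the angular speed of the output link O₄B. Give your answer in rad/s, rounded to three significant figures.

23.7

ω₂ = 49.74 rad/s (from 475 rpm).
Differentiating the loop-closure r₂e^{iθ₂}+r₃e^{iθ₃}=r₁+r₄e^{iθ₄} gives r₂ω₂e^{iθ₂}+r₃ω₃e^{iθ₃}=r₄ω₄e^{iθ₄}.
Eliminating the other unknown: ω₄ = r₂ω₂ sin(θ₂−θ₃) / [r₄ sin(θ₄−θ₃)].
Numerator sine = +0.61566; denominator sine = +0.72417.
Result = 0.017·49.74·(+0.61566) / (0.0303·(+0.72417)) = +23.726 rad/s; magnitude 23.726 rad/s.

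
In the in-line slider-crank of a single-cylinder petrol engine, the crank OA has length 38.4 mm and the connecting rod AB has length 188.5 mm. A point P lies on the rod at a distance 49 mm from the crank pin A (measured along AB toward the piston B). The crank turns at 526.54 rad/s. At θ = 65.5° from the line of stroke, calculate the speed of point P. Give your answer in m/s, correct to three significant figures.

19.8

ω = 526.5 rad/s.  Crank-pin speed |V_A| = rω = 20.219 m/s, perpendicular to OA.
Rod angle: sinφ = −(r/L) sinθ ⇒ φ = -10.683°; ω_rod = −rω cosθ/√(L²−r²sin²θ) = -45.266 rad/s.
V_P = V_A + ω_rod × AP, with AP = 0.049 m along the rod.
Components: V_Px = −rω sinθ − a·ω_rod·sinφ = -18.81 m/s;  V_Py = rω cosθ + a·ω_rod·cosφ = +6.2052 m/s.
|V_P| = √(V_Px² + V_Py²) = 19.807 m/s.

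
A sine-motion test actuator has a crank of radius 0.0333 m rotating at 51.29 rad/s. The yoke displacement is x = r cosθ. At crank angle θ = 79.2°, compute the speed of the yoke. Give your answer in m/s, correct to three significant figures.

1.68

ω = 51.29 rad/s
x = r cosθ ⇒ ẋ = −rω sinθ.
|v| = rω|sinθ| = 0.0333·51.29·|sin 79.2°| = 1.6777 m/s.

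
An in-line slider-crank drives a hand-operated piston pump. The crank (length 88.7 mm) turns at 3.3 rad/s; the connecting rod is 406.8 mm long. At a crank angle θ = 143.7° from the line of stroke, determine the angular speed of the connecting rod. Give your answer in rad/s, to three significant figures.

0.585

ω = 3.3 rad/s
The rod makes angle φ with the slider axis where L sinφ = r sinθ; differentiating, L cosφ·φ̇ = r ω cosθ.
L cosφ = √(L² − r² sin²θ) = 0.4034 m.
|ω_rod| = r ω |cosθ| / √(L² − r² sin²θ) = 0.0887·3.3·0.80593/0.4034 = 0.58479 rad/s.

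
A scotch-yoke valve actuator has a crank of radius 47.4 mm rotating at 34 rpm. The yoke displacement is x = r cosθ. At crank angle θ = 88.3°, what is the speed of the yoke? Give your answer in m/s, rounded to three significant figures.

ω = 3.56 rad/s (from 34 rpm).
x = r cosθ ⇒ ẋ = −rω sinθ.
|v| = rω|sinθ| = 0.0474·3.56·|sin 88.3°| = 0.16869 m/s.

0.169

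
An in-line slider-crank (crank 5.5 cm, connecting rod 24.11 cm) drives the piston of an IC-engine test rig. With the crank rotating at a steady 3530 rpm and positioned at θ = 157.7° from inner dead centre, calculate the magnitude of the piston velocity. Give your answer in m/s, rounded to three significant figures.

ω = 2π·3530/60 = 369.7 rad/s
For an in-line slider-crank, x = r cosθ + √(L² − r² sin²θ), so v = −rω sinθ·[1 + r cosθ/√(L² − r² sin²θ)].
With r = 0.055 m, L = 0.2411 m, θ = 157.7°: √(L² − r² sin²θ) = 0.2402 m.
v = −0.055·369.7·0.37946·[1 + 0.055·-0.92521/0.2402] = -6.0804 m/s.
|v| = 6.0804 m/s.

6.08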